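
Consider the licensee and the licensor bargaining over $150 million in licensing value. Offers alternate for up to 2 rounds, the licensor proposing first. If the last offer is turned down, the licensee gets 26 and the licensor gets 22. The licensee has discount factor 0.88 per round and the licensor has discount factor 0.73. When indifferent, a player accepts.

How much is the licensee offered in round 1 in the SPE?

Round 2 (the licensee proposes): the licensor gets 22 if talks fail, so the licensee offers 22 and keeps 128.
Round 1 (the licensor proposes): the licensee can get 128 next round, worth 0.88 × 128 = 112.64 now; the licensor offers that and keeps 37.36.

112.64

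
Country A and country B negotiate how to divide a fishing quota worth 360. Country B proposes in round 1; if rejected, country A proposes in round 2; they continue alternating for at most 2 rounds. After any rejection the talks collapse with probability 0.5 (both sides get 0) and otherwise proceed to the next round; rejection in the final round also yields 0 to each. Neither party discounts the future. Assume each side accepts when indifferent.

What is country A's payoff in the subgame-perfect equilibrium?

180

Round 2 (country A proposes): rejection yields 0 for country B; country A offers 0 and keeps 360.
Round 1 (country B proposes): rejecting gives country A an expected 0.5 × 360 = 180. Country B offers 180 and keeps 360 − 180 = 180.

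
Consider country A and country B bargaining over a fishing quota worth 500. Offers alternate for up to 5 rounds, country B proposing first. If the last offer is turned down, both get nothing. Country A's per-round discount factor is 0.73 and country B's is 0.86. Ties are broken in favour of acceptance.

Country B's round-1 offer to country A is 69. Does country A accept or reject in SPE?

Reject

Round 5 (country B proposes): rejection yields 0 for country A; country B offers 0 and keeps 500.
Round 4 (country A proposes): country B can get 500 next round, worth 0.86 × 500 = 430 now; country A offers that and keeps 70.
Round 3 (country B proposes): country A can get 70 next round, worth 0.73 × 70 = 51.1 now; country B offers that and keeps 448.9.
Round 2 (country A proposes): country B can get 448.9 next round, worth 0.86 × 448.9 = 386.054 now. Country A offers 386.054 and keeps 500 − 386.054 = 113.946.
So by rejecting in round 1, country A gets 113.946 next round, worth 0.73 × 113.946 = 83.18058 now.
Offer 69 < 83.18058, so country A rejects.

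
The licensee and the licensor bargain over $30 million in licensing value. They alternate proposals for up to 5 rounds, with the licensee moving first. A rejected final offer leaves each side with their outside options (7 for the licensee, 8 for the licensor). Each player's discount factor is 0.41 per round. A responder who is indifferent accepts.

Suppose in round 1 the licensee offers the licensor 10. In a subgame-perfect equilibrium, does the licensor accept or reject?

Accept

Round 5 (the licensee proposes): the licensor gets 8 if talks fail, so the licensee offers 8 and keeps 22.
Round 4 (the licensor proposes): the licensee can get 22 next round, worth 0.41 × 22 = 9.02 now, so the licensor offers 9.02, keeping 20.98.
Round 3 (the licensee proposes): the licensor can get 20.98 next round, worth 0.41 × 20.98 = 8.6018 now; the licensee offers that and keeps 21.3982.
Round 2 (the licensor proposes): the licensee can get 21.3982 next round, worth 0.41 × 21.3982 = 8.773262 now; the licensor offers that and keeps 21.226738.
So by rejecting in round 1, the licensor gets 21.226738 next round, worth 0.41 × 21.226738 = 8.70296258 now.
Offer 10 ≥ 8.70296258, so the licensor accepts.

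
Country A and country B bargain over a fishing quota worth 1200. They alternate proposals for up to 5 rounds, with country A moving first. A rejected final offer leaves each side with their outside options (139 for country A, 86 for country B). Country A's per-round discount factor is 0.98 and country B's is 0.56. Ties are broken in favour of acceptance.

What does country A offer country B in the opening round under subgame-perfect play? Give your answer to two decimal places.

Round 5 (country A proposes): country B gets 86 if talks fail, so country A offers 86 and keeps 1114.
Round 4 (country B proposes): country A can get 1114 next round, worth 0.98 × 1114 = 1091.72 now. Country B offers 1091.72 and keeps 1200 − 1091.72 = 108.28.
Round 3 (country A proposes): country B can get 108.28 next round, worth 0.56 × 108.28 = 60.6368 now, so country A offers 60.6368, keeping 1139.3632.
Round 2 (country B proposes): country A can get 1139.3632 next round, worth 0.98 × 1139.3632 = 1116.575936 now. Country B offers 1116.575936 and keeps 1200 − 1116.575936 = 83.424064.
Round 1 (country A proposes): country B can get 83.424064 next round, worth 0.56 × 83.424064 = 46.71747584 now. Country A offers 46.71747584 and keeps 1200 − 46.71747584 = 1153.28252416.

46.72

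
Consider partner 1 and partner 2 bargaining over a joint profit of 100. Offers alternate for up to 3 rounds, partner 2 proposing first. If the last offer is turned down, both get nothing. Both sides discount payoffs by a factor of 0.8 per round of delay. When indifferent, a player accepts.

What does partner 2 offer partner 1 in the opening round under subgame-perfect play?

16

Solve by backward induction from round 3.
Round 3 (partner 2 proposes): partner 1 will accept anything ≥ 0, so partner 2 offers 0 and keeps 100.
Round 2 (partner 1 proposes): partner 2 can get 100 next round, worth 0.8 × 100 = 80 now, so partner 1 offers 80, keeping 20.
Round 1 (partner 2 proposes): partner 1 can get 20 next round, worth 0.8 × 20 = 16 now; partner 2 offers that and keeps 84.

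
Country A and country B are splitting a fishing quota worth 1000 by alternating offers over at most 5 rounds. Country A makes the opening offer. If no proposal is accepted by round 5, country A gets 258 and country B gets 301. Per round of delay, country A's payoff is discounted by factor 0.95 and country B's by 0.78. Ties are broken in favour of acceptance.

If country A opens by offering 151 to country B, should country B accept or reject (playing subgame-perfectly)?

Reject

Round 5 (country A proposes): country B gets 301 if talks fail, so country A offers 301 and keeps 699.
Round 4 (country B proposes): country A can get 699 next round, worth 0.95 × 699 = 664.05 now. Country B offers 664.05 and keeps 1000 − 664.05 = 335.95.
Round 3 (country A proposes): country B can get 335.95 next round, worth 0.78 × 335.95 = 262.041 now; country A offers that and keeps 737.959.
Round 2 (country B proposes): country A can get 737.959 next round, worth 0.95 × 737.959 = 701.06105 now, so country B offers 701.06105, keeping 298.93895.
So by rejecting in round 1, country B gets 298.93895 next round, worth 0.78 × 298.93895 = 233.172381 now.
Offer 151 < 233.172381, so country B rejects.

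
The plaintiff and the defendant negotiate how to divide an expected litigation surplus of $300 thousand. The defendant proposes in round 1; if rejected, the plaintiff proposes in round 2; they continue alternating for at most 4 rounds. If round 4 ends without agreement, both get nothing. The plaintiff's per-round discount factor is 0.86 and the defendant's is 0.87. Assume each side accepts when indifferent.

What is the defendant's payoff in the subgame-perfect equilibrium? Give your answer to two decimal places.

Round 4 (the plaintiff proposes): the defendant will accept anything ≥ 0, so the plaintiff offers 0 and keeps 300.
Round 3 (the defendant proposes): the plaintiff can get 300 next round, worth 0.86 × 300 = 258 now; the defendant offers that and keeps 42.
Round 2 (the plaintiff proposes): the defendant can get 42 next round, worth 0.87 × 42 = 36.54 now, so the plaintiff offers 36.54, keeping 263.46.
Round 1 (the defendant proposes): the plaintiff can get 263.46 next round, worth 0.86 × 263.46 = 226.5756 now, so the defendant offers 226.5756, keeping 73.4244.

73.42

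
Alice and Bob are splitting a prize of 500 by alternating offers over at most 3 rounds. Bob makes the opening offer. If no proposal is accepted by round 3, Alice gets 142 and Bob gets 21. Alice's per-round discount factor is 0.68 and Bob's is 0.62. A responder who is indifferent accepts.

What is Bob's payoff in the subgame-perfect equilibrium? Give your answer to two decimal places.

310.93

Work backward from the last round.
Round 3 (Bob proposes): Alice gets 142 if talks fail, so Bob offers 142 and keeps 358.
Round 2 (Alice proposes): Bob can get 358 next round, worth 0.62 × 358 = 221.96 now; Alice offers that and keeps 278.04.
Round 1 (Bob proposes): Alice can get 278.04 next round, worth 0.68 × 278.04 = 189.0672 now, so Bob offers 189.0672, keeping 310.9328.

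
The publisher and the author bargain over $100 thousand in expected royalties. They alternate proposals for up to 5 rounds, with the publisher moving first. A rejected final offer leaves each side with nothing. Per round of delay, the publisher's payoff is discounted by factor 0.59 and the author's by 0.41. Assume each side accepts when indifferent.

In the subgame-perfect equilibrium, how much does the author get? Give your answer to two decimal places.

Work backward from the last round.
Round 5 (the publisher proposes): the author will accept anything ≥ 0, so the publisher offers 0 and keeps 100.
Round 4 (the author proposes): the publisher can get 100 next round, worth 0.59 × 100 = 59 now. The author offers 59 and keeps 100 − 59 = 41.
Round 3 (the publisher proposes): the author can get 41 next round, worth 0.41 × 41 = 16.81 now. The publisher offers 16.81 and keeps 100 − 16.81 = 83.19.
Round 2 (the author proposes): the publisher can get 83.19 next round, worth 0.59 × 83.19 = 49.0821 now; the author offers that and keeps 50.9179.
Round 1 (the publisher proposes): the author can get 50.9179 next round, worth 0.41 × 50.9179 = 20.876339 now; the publisher offers that and keeps 79.123661.

20.88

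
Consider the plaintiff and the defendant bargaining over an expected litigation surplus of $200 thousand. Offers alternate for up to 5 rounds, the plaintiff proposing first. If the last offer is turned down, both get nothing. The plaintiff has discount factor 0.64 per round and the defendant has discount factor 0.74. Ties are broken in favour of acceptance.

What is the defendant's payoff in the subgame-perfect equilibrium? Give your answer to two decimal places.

78.51

Solve by backward induction from round 5.
Round 5 (the plaintiff proposes): the defendant will accept anything ≥ 0, so the plaintiff offers 0 and keeps 200.
Round 4 (the defendant proposes): the plaintiff can get 200 next round, worth 0.64 × 200 = 128 now, so the defendant offers 128, keeping 72.
Round 3 (the plaintiff proposes): the defendant can get 72 next round, worth 0.74 × 72 = 53.28 now; the plaintiff offers that and keeps 146.72.
Round 2 (the defendant proposes): the plaintiff can get 146.72 next round, worth 0.64 × 146.72 = 93.9008 now. The defendant offers 93.9008 and keeps 200 − 93.9008 = 106.0992.
Round 1 (the plaintiff proposes): the defendant can get 106.0992 next round, worth 0.74 × 106.0992 = 78.513408 now; the plaintiff offers that and keeps 121.486592.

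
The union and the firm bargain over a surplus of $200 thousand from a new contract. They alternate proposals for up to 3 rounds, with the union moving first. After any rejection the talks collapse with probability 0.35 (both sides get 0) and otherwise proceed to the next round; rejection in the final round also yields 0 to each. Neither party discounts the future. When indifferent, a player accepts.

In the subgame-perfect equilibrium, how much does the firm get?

By backward induction:
Round 3 (the union proposes): rejection yields 0 for the firm; the union offers 0 and keeps 200.
Round 2 (the firm proposes): rejecting gives the union an expected 0.65 × 200 = 130; the firm offers that and keeps 70.
Round 1 (the union proposes): rejecting gives the firm an expected 0.65 × 70 = 45.5, so the union offers 45.5, keeping 154.5.

45.5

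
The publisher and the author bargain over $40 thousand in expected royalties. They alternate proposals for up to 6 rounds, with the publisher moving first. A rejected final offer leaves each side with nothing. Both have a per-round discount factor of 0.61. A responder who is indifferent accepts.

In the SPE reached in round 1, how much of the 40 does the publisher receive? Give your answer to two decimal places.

Round 6 (the author proposes): rejection yields 0 for the publisher; the author offers 0 and keeps 40.
Round 5 (the publisher proposes): the author can get 40 next round, worth 0.61 × 40 = 24.4 now; the publisher offers that and keeps 15.6.
Round 4 (the author proposes): the publisher can get 15.6 next round, worth 0.61 × 15.6 = 9.516 now. The author offers 9.516 and keeps 40 − 9.516 = 30.484.
Round 3 (the publisher proposes): the author can get 30.484 next round, worth 0.61 × 30.484 = 18.59524 now; the publisher offers that and keeps 21.40476.
Round 2 (the author proposes): the publisher can get 21.40476 next round, worth 0.61 × 21.40476 = 13.0569036 now. The author offers 13.0569036 and keeps 40 − 13.0569036 = 26.9430964.
Round 1 (the publisher proposes): the author can get 26.9430964 next round, worth 0.61 × 26.9430964 = 16.435288804 now. The publisher offers 16.435288804 and keeps 40 − 16.435288804 = 23.564711196.

23.56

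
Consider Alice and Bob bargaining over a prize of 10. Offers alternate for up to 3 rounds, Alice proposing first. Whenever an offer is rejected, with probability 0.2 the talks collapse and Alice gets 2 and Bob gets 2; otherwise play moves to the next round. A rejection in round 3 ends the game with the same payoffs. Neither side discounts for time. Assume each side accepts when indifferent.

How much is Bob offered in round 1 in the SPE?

Round 3 (Alice proposes): Bob gets 2 if talks fail, so Alice offers 2 and keeps 8.
Round 2 (Bob proposes): rejecting gives Alice an expected 0.8 × 8 + 0.2 × 2 = 6.8, so Bob offers 6.8, keeping 3.2.
Round 1 (Alice proposes): rejecting gives Bob an expected 0.8 × 3.2 + 0.2 × 2 = 2.96, so Alice offers 2.96, keeping 7.04.

2.96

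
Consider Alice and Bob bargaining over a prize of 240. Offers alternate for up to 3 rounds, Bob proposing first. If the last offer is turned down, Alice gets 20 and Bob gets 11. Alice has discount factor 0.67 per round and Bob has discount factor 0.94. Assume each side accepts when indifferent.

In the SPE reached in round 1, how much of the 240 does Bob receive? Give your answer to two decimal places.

217.76

Round 3 (Bob proposes): Alice gets 20 if talks fail, so Bob offers 20 and keeps 220.
Round 2 (Alice proposes): Bob can get 220 next round, worth 0.94 × 220 = 206.8 now, so Alice offers 206.8, keeping 33.2.
Round 1 (Bob proposes): Alice can get 33.2 next round, worth 0.67 × 33.2 = 22.244 now; Bob offers that and keeps 217.756.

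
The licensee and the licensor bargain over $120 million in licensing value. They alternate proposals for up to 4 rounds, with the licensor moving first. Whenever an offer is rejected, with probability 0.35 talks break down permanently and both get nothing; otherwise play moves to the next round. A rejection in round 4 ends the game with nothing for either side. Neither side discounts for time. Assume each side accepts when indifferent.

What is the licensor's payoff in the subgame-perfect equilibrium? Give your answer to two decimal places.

59.75

Round 4 (the licensee proposes): the licensor will accept anything ≥ 0, so the licensee offers 0 and keeps 120.
Round 3 (the licensor proposes): rejecting gives the licensee an expected 0.65 × 120 = 78, so the licensor offers 78, keeping 42.
Round 2 (the licensee proposes): rejecting gives the licensor an expected 0.65 × 42 = 27.3, so the licensee offers 27.3, keeping 92.7.
Round 1 (the licensor proposes): rejecting gives the licensee an expected 0.65 × 92.7 = 60.255; the licensor offers that and keeps 59.745.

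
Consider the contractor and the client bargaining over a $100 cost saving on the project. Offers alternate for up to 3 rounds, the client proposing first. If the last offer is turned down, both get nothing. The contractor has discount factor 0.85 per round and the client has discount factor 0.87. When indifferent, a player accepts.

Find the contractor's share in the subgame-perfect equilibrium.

By backward induction:
Round 3 (the client proposes): the contractor will accept anything ≥ 0, so the client offers 0 and keeps 100.
Round 2 (the contractor proposes): the client can get 100 next round, worth 0.87 × 100 = 87 now, so the contractor offers 87, keeping 13.
Round 1 (the client proposes): the contractor can get 13 next round, worth 0.85 × 13 = 11.05 now; the client offers that and keeps 88.95.

11.05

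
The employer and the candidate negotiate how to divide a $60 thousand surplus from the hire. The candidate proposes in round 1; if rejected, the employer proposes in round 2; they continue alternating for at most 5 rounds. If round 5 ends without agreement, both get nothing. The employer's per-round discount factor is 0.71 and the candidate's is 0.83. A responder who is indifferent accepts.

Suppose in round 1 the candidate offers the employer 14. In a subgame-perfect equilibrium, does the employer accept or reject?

Round 5 (the candidate proposes): rejection yields 0 for the employer; the candidate offers 0 and keeps 60.
Round 4 (the employer proposes): the candidate can get 60 next round, worth 0.83 × 60 = 49.8 now. The employer offers 49.8 and keeps 60 − 49.8 = 10.2.
Round 3 (the candidate proposes): the employer can get 10.2 next round, worth 0.71 × 10.2 = 7.242 now. The candidate offers 7.242 and keeps 60 − 7.242 = 52.758.
Round 2 (the employer proposes): the candidate can get 52.758 next round, worth 0.83 × 52.758 = 43.78914 now. The employer offers 43.78914 and keeps 60 − 43.78914 = 16.21086.
So by rejecting in round 1, the employer gets 16.21086 next round, worth 0.71 × 16.21086 = 11.5097106 now.
Offer 14 ≥ 11.5097106, so the employer accepts.

Accept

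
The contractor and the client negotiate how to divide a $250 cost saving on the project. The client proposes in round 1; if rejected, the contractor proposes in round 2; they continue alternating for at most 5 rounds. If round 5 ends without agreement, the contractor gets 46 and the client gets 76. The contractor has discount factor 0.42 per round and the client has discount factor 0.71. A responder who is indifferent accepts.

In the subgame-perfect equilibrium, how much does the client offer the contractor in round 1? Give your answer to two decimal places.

Round 5 (the client proposes): the contractor gets 46 if talks fail, so the client offers 46 and keeps 204.
Round 4 (the contractor proposes): the client can get 204 next round, worth 0.71 × 204 = 144.84 now; the contractor offers that and keeps 105.16.
Round 3 (the client proposes): the contractor can get 105.16 next round, worth 0.42 × 105.16 = 44.1672 now. The client offers 44.1672 and keeps 250 − 44.1672 = 205.8328.
Round 2 (the contractor proposes): the client can get 205.8328 next round, worth 0.71 × 205.8328 = 146.141288 now; the contractor offers that and keeps 103.858712.
Round 1 (the client proposes): the contractor can get 103.858712 next round, worth 0.42 × 103.858712 = 43.62065904 now. The client offers 43.62065904 and keeps 250 − 43.62065904 = 206.37934096.

43.62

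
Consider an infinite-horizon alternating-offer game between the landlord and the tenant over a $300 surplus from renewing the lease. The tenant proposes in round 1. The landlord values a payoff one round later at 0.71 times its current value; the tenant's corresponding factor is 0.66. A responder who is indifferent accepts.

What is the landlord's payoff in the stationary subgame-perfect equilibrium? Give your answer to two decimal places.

136.28

In a stationary SPE each proposer offers the other exactly their discounted continuation value.
If the tenant keeps x when proposing and the landlord keeps y when proposing, then x = 300 − 0.71y and y = 300 − 0.66x.
Solving: x = 300(1 − 0.71) / (1 − 0.66·0.71) = 87 / 0.5314 ≈ 163.7185.
The landlord gets 300 − 163.7185 ≈ 136.2815.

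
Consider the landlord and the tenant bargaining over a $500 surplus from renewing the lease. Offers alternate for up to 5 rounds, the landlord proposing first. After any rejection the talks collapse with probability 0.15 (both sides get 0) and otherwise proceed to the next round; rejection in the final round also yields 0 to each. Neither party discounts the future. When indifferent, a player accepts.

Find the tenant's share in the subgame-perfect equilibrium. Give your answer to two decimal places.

109.81

Round 5 (the landlord proposes): rejection yields 0 for the tenant; the landlord offers 0 and keeps 500.
Round 4 (the tenant proposes): rejecting gives the landlord an expected 0.85 × 500 = 425, so the tenant offers 425, keeping 75.
Round 3 (the landlord proposes): rejecting gives the tenant an expected 0.85 × 75 = 63.75; the landlord offers that and keeps 436.25.
Round 2 (the tenant proposes): rejecting gives the landlord an expected 0.85 × 436.25 = 370.8125. The tenant offers 370.8125 and keeps 500 − 370.8125 = 129.1875.
Round 1 (the landlord proposes): rejecting gives the tenant an expected 0.85 × 129.1875 = 109.809375; the landlord offers that and keeps 390.190625.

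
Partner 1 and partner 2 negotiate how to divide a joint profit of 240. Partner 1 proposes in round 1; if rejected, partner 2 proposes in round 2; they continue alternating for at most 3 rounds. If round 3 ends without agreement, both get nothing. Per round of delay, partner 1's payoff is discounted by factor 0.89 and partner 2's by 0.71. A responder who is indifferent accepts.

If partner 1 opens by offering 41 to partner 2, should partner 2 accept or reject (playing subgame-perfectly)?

Round 3 (partner 1 proposes): partner 2 will accept anything ≥ 0, so partner 1 offers 0 and keeps 240.
Round 2 (partner 2 proposes): partner 1 can get 240 next round, worth 0.89 × 240 = 213.6 now. Partner 2 offers 213.6 and keeps 240 − 213.6 = 26.4.
So by rejecting in round 1, partner 2 gets 26.4 next round, worth 0.71 × 26.4 = 18.744 now.
Offer 41 ≥ 18.744, so partner 2 accepts.

Accept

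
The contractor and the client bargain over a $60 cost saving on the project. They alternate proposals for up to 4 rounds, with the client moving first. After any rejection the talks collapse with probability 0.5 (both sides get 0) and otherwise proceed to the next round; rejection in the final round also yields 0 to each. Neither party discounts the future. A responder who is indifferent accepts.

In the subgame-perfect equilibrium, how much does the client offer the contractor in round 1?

Round 4 (the contractor proposes): rejection yields 0 for the client; the contractor offers 0 and keeps 60.
Round 3 (the client proposes): rejecting gives the contractor an expected 0.5 × 60 = 30; the client offers that and keeps 30.
Round 2 (the contractor proposes): rejecting gives the client an expected 0.5 × 30 = 15; the contractor offers that and keeps 45.
Round 1 (the client proposes): rejecting gives the contractor an expected 0.5 × 45 = 22.5; the client offers that and keeps 37.5.

22.5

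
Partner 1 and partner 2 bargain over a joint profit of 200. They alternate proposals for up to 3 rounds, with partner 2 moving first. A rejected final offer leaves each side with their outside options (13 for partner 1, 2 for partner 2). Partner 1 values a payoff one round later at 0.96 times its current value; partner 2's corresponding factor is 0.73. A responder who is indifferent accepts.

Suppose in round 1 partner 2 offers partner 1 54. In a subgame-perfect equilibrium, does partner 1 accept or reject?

Round 3 (partner 2 proposes): partner 1 gets 13 if talks fail, so partner 2 offers 13 and keeps 187.
Round 2 (partner 1 proposes): partner 2 can get 187 next round, worth 0.73 × 187 = 136.51 now; partner 1 offers that and keeps 63.49.
So by rejecting in round 1, partner 1 gets 63.49 next round, worth 0.96 × 63.49 = 60.9504 now.
Offer 54 < 60.9504, so partner 1 rejects.

Reject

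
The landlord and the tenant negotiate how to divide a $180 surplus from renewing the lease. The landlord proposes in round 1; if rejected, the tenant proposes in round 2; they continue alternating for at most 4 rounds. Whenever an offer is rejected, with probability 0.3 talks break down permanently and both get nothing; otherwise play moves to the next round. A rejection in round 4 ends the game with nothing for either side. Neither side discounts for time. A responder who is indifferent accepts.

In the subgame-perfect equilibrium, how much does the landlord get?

80.46

Round 4 (the tenant proposes): the landlord will accept anything ≥ 0, so the tenant offers 0 and keeps 180.
Round 3 (the landlord proposes): rejecting gives the tenant an expected 0.7 × 180 = 126. The landlord offers 126 and keeps 180 − 126 = 54.
Round 2 (the tenant proposes): rejecting gives the landlord an expected 0.7 × 54 = 37.8. The tenant offers 37.8 and keeps 180 − 37.8 = 142.2.
Round 1 (the landlord proposes): rejecting gives the tenant an expected 0.7 × 142.2 = 99.54; the landlord offers that and keeps 80.46.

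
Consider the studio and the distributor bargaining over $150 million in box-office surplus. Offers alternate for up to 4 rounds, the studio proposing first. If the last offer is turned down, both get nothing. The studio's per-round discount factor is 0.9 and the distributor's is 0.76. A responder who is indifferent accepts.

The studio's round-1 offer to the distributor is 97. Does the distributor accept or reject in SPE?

Accept

Round 4 (the distributor proposes): rejection yields 0 for the studio; the distributor offers 0 and keeps 150.
Round 3 (the studio proposes): the distributor can get 150 next round, worth 0.76 × 150 = 114 now; the studio offers that and keeps 36.
Round 2 (the distributor proposes): the studio can get 36 next round, worth 0.9 × 36 = 32.4 now, so the distributor offers 32.4, keeping 117.6.
So by rejecting in round 1, the distributor gets 117.6 next round, worth 0.76 × 117.6 = 89.376 now.
Offer 97 ≥ 89.376, so the distributor accepts.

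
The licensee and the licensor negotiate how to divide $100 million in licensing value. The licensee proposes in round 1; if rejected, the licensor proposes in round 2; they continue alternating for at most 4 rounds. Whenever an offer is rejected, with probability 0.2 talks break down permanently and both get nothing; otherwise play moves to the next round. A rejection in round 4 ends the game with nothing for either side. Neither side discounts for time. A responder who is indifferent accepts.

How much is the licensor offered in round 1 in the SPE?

Round 4 (the licensor proposes): the licensee will accept anything ≥ 0, so the licensor offers 0 and keeps 100.
Round 3 (the licensee proposes): rejecting gives the licensor an expected 0.8 × 100 = 80; the licensee offers that and keeps 20.
Round 2 (the licensor proposes): rejecting gives the licensee an expected 0.8 × 20 = 16, so the licensor offers 16, keeping 84.
Round 1 (the licensee proposes): rejecting gives the licensor an expected 0.8 × 84 = 67.2. The licensee offers 67.2 and keeps 100 − 67.2 = 32.8.

67.2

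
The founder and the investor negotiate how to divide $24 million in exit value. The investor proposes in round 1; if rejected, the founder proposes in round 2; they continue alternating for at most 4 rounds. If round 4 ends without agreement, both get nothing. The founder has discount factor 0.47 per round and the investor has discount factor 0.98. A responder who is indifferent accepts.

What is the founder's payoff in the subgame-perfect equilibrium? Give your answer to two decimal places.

5.42

Round 4 (the founder proposes): rejection yields 0 for the investor; the founder offers 0 and keeps 24.
Round 3 (the investor proposes): the founder can get 24 next round, worth 0.47 × 24 = 11.28 now, so the investor offers 11.28, keeping 12.72.
Round 2 (the founder proposes): the investor can get 12.72 next round, worth 0.98 × 12.72 = 12.4656 now, so the founder offers 12.4656, keeping 11.5344.
Round 1 (the investor proposes): the founder can get 11.5344 next round, worth 0.47 × 11.5344 = 5.421168 now. The investor offers 5.421168 and keeps 24 − 5.421168 = 18.578832.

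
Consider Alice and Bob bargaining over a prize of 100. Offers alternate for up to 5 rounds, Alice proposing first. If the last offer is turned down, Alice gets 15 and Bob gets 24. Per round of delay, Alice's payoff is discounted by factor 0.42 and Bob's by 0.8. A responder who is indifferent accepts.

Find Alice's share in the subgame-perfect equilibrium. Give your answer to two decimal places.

35.30

Solve by backward induction from round 5.
Round 5 (Alice proposes): Bob gets 24 if talks fail, so Alice offers 24 and keeps 76.
Round 4 (Bob proposes): Alice can get 76 next round, worth 0.42 × 76 = 31.92 now, so Bob offers 31.92, keeping 68.08.
Round 3 (Alice proposes): Bob can get 68.08 next round, worth 0.8 × 68.08 = 54.464 now. Alice offers 54.464 and keeps 100 − 54.464 = 45.536.
Round 2 (Bob proposes): Alice can get 45.536 next round, worth 0.42 × 45.536 = 19.12512 now. Bob offers 19.12512 and keeps 100 − 19.12512 = 80.87488.
Round 1 (Alice proposes): Bob can get 80.87488 next round, worth 0.8 × 80.87488 = 64.699904 now, so Alice offers 64.699904, keeping 35.300096.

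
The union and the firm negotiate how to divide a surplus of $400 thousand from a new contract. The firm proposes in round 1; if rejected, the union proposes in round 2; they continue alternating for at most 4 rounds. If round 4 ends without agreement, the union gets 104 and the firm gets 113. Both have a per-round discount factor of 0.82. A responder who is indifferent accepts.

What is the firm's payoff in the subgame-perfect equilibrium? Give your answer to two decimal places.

Work backward from the last round.
Round 4 (the union proposes): the firm gets 113 if talks fail, so the union offers 113 and keeps 287.
Round 3 (the firm proposes): the union can get 287 next round, worth 0.82 × 287 = 235.34 now. The firm offers 235.34 and keeps 400 − 235.34 = 164.66.
Round 2 (the union proposes): the firm can get 164.66 next round, worth 0.82 × 164.66 = 135.0212 now; the union offers that and keeps 264.9788.
Round 1 (the firm proposes): the union can get 264.9788 next round, worth 0.82 × 264.9788 = 217.282616 now, so the firm offers 217.282616, keeping 182.717384.

182.72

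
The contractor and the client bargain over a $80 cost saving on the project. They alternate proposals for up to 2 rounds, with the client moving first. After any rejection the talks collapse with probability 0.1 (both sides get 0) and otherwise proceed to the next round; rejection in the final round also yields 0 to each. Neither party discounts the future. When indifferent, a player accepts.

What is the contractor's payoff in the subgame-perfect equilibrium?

Round 2 (the contractor proposes): the client will accept anything ≥ 0, so the contractor offers 0 and keeps 80.
Round 1 (the client proposes): rejecting gives the contractor an expected 0.9 × 80 = 72; the client offers that and keeps 8.

72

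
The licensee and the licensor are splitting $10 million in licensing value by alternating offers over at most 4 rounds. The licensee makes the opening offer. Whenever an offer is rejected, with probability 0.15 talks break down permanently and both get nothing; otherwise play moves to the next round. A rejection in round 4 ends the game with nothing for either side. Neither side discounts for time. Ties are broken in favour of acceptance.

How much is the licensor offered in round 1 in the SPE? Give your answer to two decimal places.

7.42

By backward induction:
Round 4 (the licensor proposes): rejection yields 0 for the licensee; the licensor offers 0 and keeps 10.
Round 3 (the licensee proposes): rejecting gives the licensor an expected 0.85 × 10 = 8.5; the licensee offers that and keeps 1.5.
Round 2 (the licensor proposes): rejecting gives the licensee an expected 0.85 × 1.5 = 1.275; the licensor offers that and keeps 8.725.
Round 1 (the licensee proposes): rejecting gives the licensor an expected 0.85 × 8.725 = 7.41625, so the licensee offers 7.41625, keeping 2.58375.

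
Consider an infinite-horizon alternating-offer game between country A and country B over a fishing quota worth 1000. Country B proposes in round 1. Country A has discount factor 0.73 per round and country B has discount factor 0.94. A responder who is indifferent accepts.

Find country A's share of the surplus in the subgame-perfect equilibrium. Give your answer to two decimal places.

139.58

Let x be country B's share when country B proposes and y be country A's share when country A proposes.
Country A accepts iff offered ≥ 0.73·y, so x = 1000 − 0.73y. Symmetrically y = 1000 − 0.94x.
Substituting: x = 1000 − 0.73(1000 − 0.94x), giving x(1 − 0.94·0.73) = 1000(1 − 0.73).
So x = 1000 × 0.27 / 0.3138 ≈ 860.4207, and country A receives 1000 − x ≈ 139.5793.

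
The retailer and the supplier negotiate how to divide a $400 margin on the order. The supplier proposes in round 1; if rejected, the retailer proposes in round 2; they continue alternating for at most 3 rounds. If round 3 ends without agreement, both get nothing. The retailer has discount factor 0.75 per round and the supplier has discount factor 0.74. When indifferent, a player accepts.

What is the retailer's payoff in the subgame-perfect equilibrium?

Round 3 (the supplier proposes): rejection yields 0 for the retailer; the supplier offers 0 and keeps 400.
Round 2 (the retailer proposes): the supplier can get 400 next round, worth 0.74 × 400 = 296 now; the retailer offers that and keeps 104.
Round 1 (the supplier proposes): the retailer can get 104 next round, worth 0.75 × 104 = 78 now, so the supplier offers 78, keeping 322.

78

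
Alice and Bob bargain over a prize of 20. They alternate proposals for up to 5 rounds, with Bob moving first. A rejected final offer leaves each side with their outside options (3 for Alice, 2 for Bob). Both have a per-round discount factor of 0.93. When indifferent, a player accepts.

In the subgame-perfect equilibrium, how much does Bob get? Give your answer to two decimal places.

Work backward from the last round.
Round 5 (Bob proposes): Alice gets 3 if talks fail, so Bob offers 3 and keeps 17.
Round 4 (Alice proposes): Bob can get 17 next round, worth 0.93 × 17 = 15.81 now. Alice offers 15.81 and keeps 20 − 15.81 = 4.19.
Round 3 (Bob proposes): Alice can get 4.19 next round, worth 0.93 × 4.19 = 3.8967 now. Bob offers 3.8967 and keeps 20 − 3.8967 = 16.1033.
Round 2 (Alice proposes): Bob can get 16.1033 next round, worth 0.93 × 16.1033 = 14.976069 now. Alice offers 14.976069 and keeps 20 − 14.976069 = 5.023931.
Round 1 (Bob proposes): Alice can get 5.023931 next round, worth 0.93 × 5.023931 = 4.67225583 now; Bob offers that and keeps 15.32774417.

15.33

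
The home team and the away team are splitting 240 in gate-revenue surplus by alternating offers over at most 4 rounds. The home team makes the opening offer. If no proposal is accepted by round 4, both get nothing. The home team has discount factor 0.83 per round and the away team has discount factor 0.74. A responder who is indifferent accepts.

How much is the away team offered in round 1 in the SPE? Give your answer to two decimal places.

139.27

Work backward from the last round.
Round 4 (the away team proposes): the home team will accept anything ≥ 0, so the away team offers 0 and keeps 240.
Round 3 (the home team proposes): the away team can get 240 next round, worth 0.74 × 240 = 177.6 now. The home team offers 177.6 and keeps 240 − 177.6 = 62.4.
Round 2 (the away team proposes): the home team can get 62.4 next round, worth 0.83 × 62.4 = 51.792 now; the away team offers that and keeps 188.208.
Round 1 (the home team proposes): the away team can get 188.208 next round, worth 0.74 × 188.208 = 139.27392 now; the home team offers that and keeps 100.72608.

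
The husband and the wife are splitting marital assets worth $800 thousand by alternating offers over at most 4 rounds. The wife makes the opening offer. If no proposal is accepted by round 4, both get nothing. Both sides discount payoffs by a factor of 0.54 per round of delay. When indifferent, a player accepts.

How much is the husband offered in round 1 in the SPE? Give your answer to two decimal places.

324.69

Work backward from the last round.
Round 4 (the husband proposes): rejection yields 0 for the wife; the husband offers 0 and keeps 800.
Round 3 (the wife proposes): the husband can get 800 next round, worth 0.54 × 800 = 432 now, so the wife offers 432, keeping 368.
Round 2 (the husband proposes): the wife can get 368 next round, worth 0.54 × 368 = 198.72 now. The husband offers 198.72 and keeps 800 − 198.72 = 601.28.
Round 1 (the wife proposes): the husband can get 601.28 next round, worth 0.54 × 601.28 = 324.6912 now, so the wife offers 324.6912, keeping 475.3088.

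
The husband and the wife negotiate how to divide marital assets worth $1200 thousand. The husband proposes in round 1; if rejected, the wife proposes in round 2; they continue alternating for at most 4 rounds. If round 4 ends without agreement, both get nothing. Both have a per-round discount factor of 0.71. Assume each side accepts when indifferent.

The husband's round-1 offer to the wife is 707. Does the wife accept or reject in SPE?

Accept

Work out the wife's continuation value if the offer is rejected.
Round 4 (the wife proposes): rejection yields 0 for the husband; the wife offers 0 and keeps 1200.
Round 3 (the husband proposes): the wife can get 1200 next round, worth 0.71 × 1200 = 852 now, so the husband offers 852, keeping 348.
Round 2 (the wife proposes): the husband can get 348 next round, worth 0.71 × 348 = 247.08 now; the wife offers that and keeps 952.92.
So by rejecting in round 1, the wife gets 952.92 next round, worth 0.71 × 952.92 = 676.5732 now.
Offer 707 ≥ 676.5732, so the wife accepts.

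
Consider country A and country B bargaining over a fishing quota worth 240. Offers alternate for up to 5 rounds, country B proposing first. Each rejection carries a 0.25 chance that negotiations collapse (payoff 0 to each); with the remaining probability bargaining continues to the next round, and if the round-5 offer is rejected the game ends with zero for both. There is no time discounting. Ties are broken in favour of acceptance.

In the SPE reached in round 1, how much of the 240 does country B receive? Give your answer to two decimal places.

169.69

Round 5 (country B proposes): rejection yields 0 for country A; country B offers 0 and keeps 240.
Round 4 (country A proposes): rejecting gives country B an expected 0.75 × 240 = 180, so country A offers 180, keeping 60.
Round 3 (country B proposes): rejecting gives country A an expected 0.75 × 60 = 45, so country B offers 45, keeping 195.
Round 2 (country A proposes): rejecting gives country B an expected 0.75 × 195 = 146.25. Country A offers 146.25 and keeps 240 − 146.25 = 93.75.
Round 1 (country B proposes): rejecting gives country A an expected 0.75 × 93.75 = 70.3125. Country B offers 70.3125 and keeps 240 − 70.3125 = 169.6875.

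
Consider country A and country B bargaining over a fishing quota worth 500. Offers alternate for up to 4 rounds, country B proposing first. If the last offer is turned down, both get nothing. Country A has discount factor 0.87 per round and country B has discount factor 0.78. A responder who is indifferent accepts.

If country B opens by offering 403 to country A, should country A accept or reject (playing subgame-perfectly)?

Round 4 (country A proposes): rejection yields 0 for country B; country A offers 0 and keeps 500.
Round 3 (country B proposes): country A can get 500 next round, worth 0.87 × 500 = 435 now, so country B offers 435, keeping 65.
Round 2 (country A proposes): country B can get 65 next round, worth 0.78 × 65 = 50.7 now; country A offers that and keeps 449.3.
So by rejecting in round 1, country A gets 449.3 next round, worth 0.87 × 449.3 = 390.891 now.
Offer 403 ≥ 390.891, so country A accepts.

Accept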